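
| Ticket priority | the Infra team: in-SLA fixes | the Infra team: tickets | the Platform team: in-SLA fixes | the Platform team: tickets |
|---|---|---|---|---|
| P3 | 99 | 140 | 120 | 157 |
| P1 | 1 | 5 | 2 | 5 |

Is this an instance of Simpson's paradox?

No

P3: the Infra team 99/140 = 70.7%, the Platform team 120/157 = 76.4% → the Platform team
P1: the Infra team 1/5 = 20.0%, the Platform team 2/5 = 40.0% → the Platform team
Overall: the Infra team 100/145 = 69.0%, the Platform team 122/162 = 75.3% → the Platform team
The Platform team wins overall and in every ticket group — no reversal.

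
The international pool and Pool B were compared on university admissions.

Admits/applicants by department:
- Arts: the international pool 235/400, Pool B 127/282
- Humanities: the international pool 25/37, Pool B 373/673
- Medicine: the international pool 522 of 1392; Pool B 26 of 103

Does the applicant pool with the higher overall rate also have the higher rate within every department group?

No

Arts: the international pool 235/400 = 58.8%, Pool B 127/282 = 45.0% → the international pool
Humanities: the international pool 25/37 = 67.6%, Pool B 373/673 = 55.4% → the international pool
Medicine: the international pool 522/1392 = 37.5%, Pool B 26/103 = 25.2% → the international pool
Overall: the international pool 782/1829 = 42.8%, Pool B 526/1058 = 49.7% → Pool B
The international pool wins each department group but Pool B wins overall — the comparison reverses. The international pool's applicants skew toward Medicine, which has a lower base rate.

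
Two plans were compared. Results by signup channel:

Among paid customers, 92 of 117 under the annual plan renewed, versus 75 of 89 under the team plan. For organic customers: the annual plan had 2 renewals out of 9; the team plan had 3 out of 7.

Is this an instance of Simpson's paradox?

No

Paid: the annual plan 92/117 = 78.6%, the team plan 75/89 = 84.3% → the team plan
Organic: the annual plan 2/9 = 22.2%, the team plan 3/7 = 42.9% → the team plan
Overall: the annual plan 94/126 = 74.6%, the team plan 78/96 = 81.2% → the team plan
The team plan wins overall and in every signup group — no reversal.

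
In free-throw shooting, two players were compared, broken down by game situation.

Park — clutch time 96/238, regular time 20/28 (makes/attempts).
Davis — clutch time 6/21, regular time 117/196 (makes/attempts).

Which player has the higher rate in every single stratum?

Park

Clutch time: Park 96/238 = 40.3%, Davis 6/21 = 28.6% → Park
Regular time: Park 20/28 = 71.4%, Davis 117/196 = 59.7% → Park
Park has the higher rate in both groups.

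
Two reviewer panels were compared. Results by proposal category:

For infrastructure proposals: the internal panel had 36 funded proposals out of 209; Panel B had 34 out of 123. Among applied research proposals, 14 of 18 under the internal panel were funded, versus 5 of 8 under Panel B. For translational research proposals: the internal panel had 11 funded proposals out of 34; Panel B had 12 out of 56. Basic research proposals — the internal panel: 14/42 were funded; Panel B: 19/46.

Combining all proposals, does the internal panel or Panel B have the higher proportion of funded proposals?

Infrastructure: the internal panel 36/209 = 17.2%, Panel B 34/123 = 27.6% → Panel B
Applied research: the internal panel 14/18 = 77.8%, Panel B 5/8 = 62.5% → the internal panel
Translational research: the internal panel 11/34 = 32.4%, Panel B 12/56 = 21.4% → the internal panel
Basic research: the internal panel 14/42 = 33.3%, Panel B 19/46 = 41.3% → Panel B
Overall: the internal panel 75/303 = 24.8%, Panel B 70/233 = 30.0% → Panel B
(Neither sweeps every proposal group, but Panel B has the higher pooled rate.)

Panel B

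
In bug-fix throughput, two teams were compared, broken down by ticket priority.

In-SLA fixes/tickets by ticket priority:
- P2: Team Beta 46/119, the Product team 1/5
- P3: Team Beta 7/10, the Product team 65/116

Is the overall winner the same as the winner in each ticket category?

No

P2: Team Beta 46/119 = 38.7%, the Product team 1/5 = 20.0% → Team Beta
P3: Team Beta 7/10 = 70.0%, the Product team 65/116 = 56.0% → Team Beta
Overall: Team Beta 53/129 = 41.1%, the Product team 66/121 = 54.5% → the Product team
Team Beta wins each ticket group but the Product team wins overall — the comparison reverses. Team Beta's tickets skew toward P2, which has a lower base rate.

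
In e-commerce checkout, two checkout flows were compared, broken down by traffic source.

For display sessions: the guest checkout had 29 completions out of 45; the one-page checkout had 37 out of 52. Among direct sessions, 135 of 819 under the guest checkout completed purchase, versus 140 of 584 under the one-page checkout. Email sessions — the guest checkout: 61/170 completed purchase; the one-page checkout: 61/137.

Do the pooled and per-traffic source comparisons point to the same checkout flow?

Display: the guest checkout 29/45 = 64.4%, the one-page checkout 37/52 = 71.2% → the one-page checkout
Direct: the guest checkout 135/819 = 16.5%, the one-page checkout 140/584 = 24.0% → the one-page checkout
Email: the guest checkout 61/170 = 35.9%, the one-page checkout 61/137 = 44.5% → the one-page checkout
Overall: the guest checkout 225/1034 = 21.8%, the one-page checkout 238/773 = 30.8% → the one-page checkout
The one-page checkout wins overall and in every traffic group — no reversal.

Yes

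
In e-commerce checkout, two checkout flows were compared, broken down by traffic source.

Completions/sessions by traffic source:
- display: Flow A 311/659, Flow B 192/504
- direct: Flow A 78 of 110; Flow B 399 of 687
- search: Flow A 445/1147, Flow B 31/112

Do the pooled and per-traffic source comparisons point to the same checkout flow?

No

Display: Flow A 311/659 = 47.2%, Flow B 192/504 = 38.1% → Flow A
Direct: Flow A 78/110 = 70.9%, Flow B 399/687 = 58.1% → Flow A
Search: Flow A 445/1147 = 38.8%, Flow B 31/112 = 27.7% → Flow A
Overall: Flow A 834/1916 = 43.5%, Flow B 622/1303 = 47.7% → Flow B
Flow A wins each traffic group but Flow B wins overall — the comparison reverses. Flow A's sessions skew toward search, which has a lower base rate.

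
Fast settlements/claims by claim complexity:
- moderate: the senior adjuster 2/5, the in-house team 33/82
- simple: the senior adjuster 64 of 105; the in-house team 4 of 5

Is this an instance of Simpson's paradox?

Moderate: the senior adjuster 2/5 = 40.0%, the in-house team 33/82 = 40.2% → the in-house team
Simple: the senior adjuster 64/105 = 61.0%, the in-house team 4/5 = 80.0% → the in-house team
Overall: the senior adjuster 66/110 = 60.0%, the in-house team 37/87 = 42.5% → the senior adjuster
The in-house team wins each claim group but the senior adjuster wins overall — the comparison reverses. The in-house team's claims skew toward moderate, which has a lower base rate.

Yes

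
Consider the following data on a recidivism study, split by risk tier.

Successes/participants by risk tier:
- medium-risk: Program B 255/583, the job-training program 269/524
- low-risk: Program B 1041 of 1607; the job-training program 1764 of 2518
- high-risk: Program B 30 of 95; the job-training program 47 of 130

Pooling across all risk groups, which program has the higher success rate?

the job-training program

Medium-risk: Program B 255/583 = 43.7%, the job-training program 269/524 = 51.3% → the job-training program
Low-risk: Program B 1041/1607 = 64.8%, the job-training program 1764/2518 = 70.1% → the job-training program
High-risk: Program B 30/95 = 31.6%, the job-training program 47/130 = 36.2% → the job-training program
Overall: Program B 1326/2285 = 58.0%, the job-training program 2080/3172 = 65.6% → the job-training program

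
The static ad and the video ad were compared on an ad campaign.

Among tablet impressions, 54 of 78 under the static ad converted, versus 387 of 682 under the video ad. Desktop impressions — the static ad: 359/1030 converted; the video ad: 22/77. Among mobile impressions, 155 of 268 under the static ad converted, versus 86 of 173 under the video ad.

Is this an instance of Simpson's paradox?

Tablet: the static ad 54/78 = 69.2%, the video ad 387/682 = 56.7% → the static ad
Desktop: the static ad 359/1030 = 34.9%, the video ad 22/77 = 28.6% → the static ad
Mobile: the static ad 155/268 = 57.8%, the video ad 86/173 = 49.7% → the static ad
Overall: the static ad 568/1376 = 41.3%, the video ad 495/932 = 53.1% → the video ad
The static ad wins each device group but the video ad wins overall — the comparison reverses. The static ad's impressions skew toward desktop, which has a lower base rate.

Yes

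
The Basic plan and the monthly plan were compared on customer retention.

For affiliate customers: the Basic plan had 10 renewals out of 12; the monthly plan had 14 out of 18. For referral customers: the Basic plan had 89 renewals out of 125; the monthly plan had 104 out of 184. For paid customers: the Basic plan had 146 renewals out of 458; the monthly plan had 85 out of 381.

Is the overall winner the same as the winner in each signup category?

Affiliate: the Basic plan 10/12 = 83.3%, the monthly plan 14/18 = 77.8% → the Basic plan
Referral: the Basic plan 89/125 = 71.2%, the monthly plan 104/184 = 56.5% → the Basic plan
Paid: the Basic plan 146/458 = 31.9%, the monthly plan 85/381 = 22.3% → the Basic plan
Overall: the Basic plan 245/595 = 41.2%, the monthly plan 203/583 = 34.8% → the Basic plan
The Basic plan wins overall and in every signup group — no reversal.

Yes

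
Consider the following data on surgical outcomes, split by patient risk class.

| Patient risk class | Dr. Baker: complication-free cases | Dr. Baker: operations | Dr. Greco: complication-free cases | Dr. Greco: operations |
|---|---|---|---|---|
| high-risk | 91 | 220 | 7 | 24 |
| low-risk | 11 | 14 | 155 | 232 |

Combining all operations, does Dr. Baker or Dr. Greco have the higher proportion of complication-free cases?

High-risk: Dr. Baker 91/220 = 41.4%, Dr. Greco 7/24 = 29.2% → Dr. Baker
Low-risk: Dr. Baker 11/14 = 78.6%, Dr. Greco 155/232 = 66.8% → Dr. Baker
Overall: Dr. Baker 102/234 = 43.6%, Dr. Greco 162/256 = 63.3% → Dr. Greco
(Dr. Baker wins every patient risk group but Dr. Greco wins overall — Dr. Baker's operations skew toward the low-rate high-risk group.)

Dr. Greco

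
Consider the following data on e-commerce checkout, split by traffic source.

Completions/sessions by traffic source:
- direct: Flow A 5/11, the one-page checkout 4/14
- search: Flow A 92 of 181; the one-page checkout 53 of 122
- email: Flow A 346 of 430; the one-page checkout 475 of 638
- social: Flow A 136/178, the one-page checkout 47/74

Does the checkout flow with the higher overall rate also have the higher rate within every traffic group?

Yes

Direct: Flow A 5/11 = 45.5%, the one-page checkout 4/14 = 28.6% → Flow A
Search: Flow A 92/181 = 50.8%, the one-page checkout 53/122 = 43.4% → Flow A
Email: Flow A 346/430 = 80.5%, the one-page checkout 475/638 = 74.5% → Flow A
Social: Flow A 136/178 = 76.4%, the one-page checkout 47/74 = 63.5% → Flow A
Overall: Flow A 579/800 = 72.4%, the one-page checkout 579/848 = 68.3% → Flow A
Flow A wins overall and in every traffic group — no reversal.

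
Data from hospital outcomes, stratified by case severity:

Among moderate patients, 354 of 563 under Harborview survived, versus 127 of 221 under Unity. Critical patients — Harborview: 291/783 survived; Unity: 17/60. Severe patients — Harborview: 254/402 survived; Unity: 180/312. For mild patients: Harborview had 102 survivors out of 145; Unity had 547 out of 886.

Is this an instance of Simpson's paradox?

Moderate: Harborview 354/563 = 62.9%, Unity 127/221 = 57.5% → Harborview
Critical: Harborview 291/783 = 37.2%, Unity 17/60 = 28.3% → Harborview
Severe: Harborview 254/402 = 63.2%, Unity 180/312 = 57.7% → Harborview
Mild: Harborview 102/145 = 70.3%, Unity 547/886 = 61.7% → Harborview
Overall: Harborview 1001/1893 = 52.9%, Unity 871/1479 = 58.9% → Unity
Harborview wins each case group but Unity wins overall — the comparison reverses. Harborview's patients skew toward critical, which has a lower base rate.

Yes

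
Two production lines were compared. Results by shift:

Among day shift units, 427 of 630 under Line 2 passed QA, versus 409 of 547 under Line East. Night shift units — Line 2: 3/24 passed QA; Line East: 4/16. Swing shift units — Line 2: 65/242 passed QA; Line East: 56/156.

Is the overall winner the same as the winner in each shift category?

Day shift: Line 2 427/630 = 67.8%, Line East 409/547 = 74.8% → Line East
Night shift: Line 2 3/24 = 12.5%, Line East 4/16 = 25.0% → Line East
Swing shift: Line 2 65/242 = 26.9%, Line East 56/156 = 35.9% → Line East
Overall: Line 2 495/896 = 55.2%, Line East 469/719 = 65.2% → Line East
Line East wins overall and in every shift group — no reversal.

Yes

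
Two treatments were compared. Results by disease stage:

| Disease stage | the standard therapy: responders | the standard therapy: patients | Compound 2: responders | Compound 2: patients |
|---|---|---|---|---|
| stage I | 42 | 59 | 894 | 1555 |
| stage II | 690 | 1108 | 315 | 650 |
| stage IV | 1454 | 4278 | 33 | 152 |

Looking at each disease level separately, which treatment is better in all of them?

Stage I: the standard therapy 42/59 = 71.2%, Compound 2 894/1555 = 57.5% → the standard therapy
Stage II: the standard therapy 690/1108 = 62.3%, Compound 2 315/650 = 48.5% → the standard therapy
Stage IV: the standard therapy 1454/4278 = 34.0%, Compound 2 33/152 = 21.7% → the standard therapy
The standard therapy has the higher rate in all 3 groups.

the standard therapy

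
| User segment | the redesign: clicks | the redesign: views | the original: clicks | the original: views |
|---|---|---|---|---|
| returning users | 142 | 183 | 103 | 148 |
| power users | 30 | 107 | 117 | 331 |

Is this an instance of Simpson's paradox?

Returning users: the redesign 142/183 = 77.6%, the original 103/148 = 69.6% → the redesign
Power users: the redesign 30/107 = 28.0%, the original 117/331 = 35.3% → the original
Overall: the redesign 172/290 = 59.3%, the original 220/479 = 45.9% → the redesign
Neither sweeps: the redesign wins 1 of 2 groups, the original wins 1. The redesign wins overall but not every group — no Simpson reversal.

No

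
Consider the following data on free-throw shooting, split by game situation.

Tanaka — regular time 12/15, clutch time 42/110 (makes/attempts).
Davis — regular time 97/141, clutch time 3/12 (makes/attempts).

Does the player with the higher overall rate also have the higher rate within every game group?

No

Regular time: Tanaka 12/15 = 80.0%, Davis 97/141 = 68.8% → Tanaka
Clutch time: Tanaka 42/110 = 38.2%, Davis 3/12 = 25.0% → Tanaka
Overall: Tanaka 54/125 = 43.2%, Davis 100/153 = 65.4% → Davis
Tanaka wins each game group but Davis wins overall — the comparison reverses. Tanaka's attempts skew toward clutch time, which has a lower base rate.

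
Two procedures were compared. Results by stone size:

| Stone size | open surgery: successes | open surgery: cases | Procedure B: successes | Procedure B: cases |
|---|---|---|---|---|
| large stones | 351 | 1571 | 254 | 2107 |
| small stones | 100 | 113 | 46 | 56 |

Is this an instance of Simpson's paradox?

Large stones: open surgery 351/1571 = 22.3%, Procedure B 254/2107 = 12.1% → open surgery
Small stones: open surgery 100/113 = 88.5%, Procedure B 46/56 = 82.1% → open surgery
Overall: open surgery 451/1684 = 26.8%, Procedure B 300/2163 = 13.9% → open surgery
Open surgery wins overall and in every stone group — no reversal.

No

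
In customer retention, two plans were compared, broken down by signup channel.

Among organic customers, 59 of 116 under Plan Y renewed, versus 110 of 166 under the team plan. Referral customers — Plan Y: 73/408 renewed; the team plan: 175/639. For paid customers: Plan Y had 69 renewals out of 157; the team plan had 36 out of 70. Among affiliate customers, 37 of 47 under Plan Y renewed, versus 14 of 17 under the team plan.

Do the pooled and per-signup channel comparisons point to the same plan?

Yes

Organic: Plan Y 59/116 = 50.9%, the team plan 110/166 = 66.3% → the team plan
Referral: Plan Y 73/408 = 17.9%, the team plan 175/639 = 27.4% → the team plan
Paid: Plan Y 69/157 = 43.9%, the team plan 36/70 = 51.4% → the team plan
Affiliate: Plan Y 37/47 = 78.7%, the team plan 14/17 = 82.4% → the team plan
Overall: Plan Y 238/728 = 32.7%, the team plan 335/892 = 37.6% → the team plan
The team plan wins overall and in every signup group — no reversal.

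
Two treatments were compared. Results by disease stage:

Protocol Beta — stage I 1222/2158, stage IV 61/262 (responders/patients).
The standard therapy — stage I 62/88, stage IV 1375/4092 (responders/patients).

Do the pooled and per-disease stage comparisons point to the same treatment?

Stage I: Protocol Beta 1222/2158 = 56.6%, the standard therapy 62/88 = 70.5% → the standard therapy
Stage IV: Protocol Beta 61/262 = 23.3%, the standard therapy 1375/4092 = 33.6% → the standard therapy
Overall: Protocol Beta 1283/2420 = 53.0%, the standard therapy 1437/4180 = 34.4% → Protocol Beta
The standard therapy wins each disease group but Protocol Beta wins overall — the comparison reverses. The standard therapy's patients skew toward stage IV, which has a lower base rate.

No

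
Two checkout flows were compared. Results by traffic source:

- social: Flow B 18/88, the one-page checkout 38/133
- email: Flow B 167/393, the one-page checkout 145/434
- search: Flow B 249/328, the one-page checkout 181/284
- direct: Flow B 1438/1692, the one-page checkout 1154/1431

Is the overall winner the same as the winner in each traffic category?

Social: Flow B 18/88 = 20.5%, the one-page checkout 38/133 = 28.6% → the one-page checkout
Email: Flow B 167/393 = 42.5%, the one-page checkout 145/434 = 33.4% → Flow B
Search: Flow B 249/328 = 75.9%, the one-page checkout 181/284 = 63.7% → Flow B
Direct: Flow B 1438/1692 = 85.0%, the one-page checkout 1154/1431 = 80.6% → Flow B
Overall: Flow B 1872/2501 = 74.9%, the one-page checkout 1518/2282 = 66.5% → Flow B
Neither sweeps: Flow B wins 3 of 4 groups, the one-page checkout wins 1. Flow B wins overall but not every group — no Simpson reversal.

No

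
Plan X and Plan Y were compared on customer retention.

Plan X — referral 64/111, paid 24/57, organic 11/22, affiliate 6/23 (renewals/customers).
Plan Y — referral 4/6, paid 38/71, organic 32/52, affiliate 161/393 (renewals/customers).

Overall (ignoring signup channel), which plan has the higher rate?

Plan X

Referral: Plan X 64/111 = 57.7%, Plan Y 4/6 = 66.7% → Plan Y
Paid: Plan X 24/57 = 42.1%, Plan Y 38/71 = 53.5% → Plan Y
Organic: Plan X 11/22 = 50.0%, Plan Y 32/52 = 61.5% → Plan Y
Affiliate: Plan X 6/23 = 26.1%, Plan Y 161/393 = 41.0% → Plan Y
Overall: Plan X 105/213 = 49.3%, Plan Y 235/522 = 45.0% → Plan X
(Plan Y wins every signup group but Plan X wins overall — Plan Y's customers skew toward the low-rate affiliate group.)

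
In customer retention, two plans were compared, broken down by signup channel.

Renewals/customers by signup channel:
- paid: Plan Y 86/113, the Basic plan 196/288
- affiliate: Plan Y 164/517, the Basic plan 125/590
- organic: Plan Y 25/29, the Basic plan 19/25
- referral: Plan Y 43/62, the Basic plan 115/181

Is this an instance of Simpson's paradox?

Paid: Plan Y 86/113 = 76.1%, the Basic plan 196/288 = 68.1% → Plan Y
Affiliate: Plan Y 164/517 = 31.7%, the Basic plan 125/590 = 21.2% → Plan Y
Organic: Plan Y 25/29 = 86.2%, the Basic plan 19/25 = 76.0% → Plan Y
Referral: Plan Y 43/62 = 69.4%, the Basic plan 115/181 = 63.5% → Plan Y
Overall: Plan Y 318/721 = 44.1%, the Basic plan 455/1084 = 42.0% → Plan Y
Plan Y wins overall and in every signup group — no reversal.

No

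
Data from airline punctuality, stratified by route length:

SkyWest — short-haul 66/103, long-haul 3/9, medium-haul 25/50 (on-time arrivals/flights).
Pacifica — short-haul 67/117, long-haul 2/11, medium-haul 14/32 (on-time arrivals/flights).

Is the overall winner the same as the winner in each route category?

Short-haul: SkyWest 66/103 = 64.1%, Pacifica 67/117 = 57.3% → SkyWest
Long-haul: SkyWest 3/9 = 33.3%, Pacifica 2/11 = 18.2% → SkyWest
Medium-haul: SkyWest 25/50 = 50.0%, Pacifica 14/32 = 43.8% → SkyWest
Overall: SkyWest 94/162 = 58.0%, Pacifica 83/160 = 51.9% → SkyWest
SkyWest wins overall and in every route group — no reversal.

Yes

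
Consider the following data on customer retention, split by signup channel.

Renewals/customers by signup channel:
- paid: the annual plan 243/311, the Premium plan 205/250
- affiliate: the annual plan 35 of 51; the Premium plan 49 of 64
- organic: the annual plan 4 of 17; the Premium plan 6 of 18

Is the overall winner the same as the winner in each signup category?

Yes

Paid: the annual plan 243/311 = 78.1%, the Premium plan 205/250 = 82.0% → the Premium plan
Affiliate: the annual plan 35/51 = 68.6%, the Premium plan 49/64 = 76.6% → the Premium plan
Organic: the annual plan 4/17 = 23.5%, the Premium plan 6/18 = 33.3% → the Premium plan
Overall: the annual plan 282/379 = 74.4%, the Premium plan 260/332 = 78.3% → the Premium plan
The Premium plan wins overall and in every signup group — no reversal.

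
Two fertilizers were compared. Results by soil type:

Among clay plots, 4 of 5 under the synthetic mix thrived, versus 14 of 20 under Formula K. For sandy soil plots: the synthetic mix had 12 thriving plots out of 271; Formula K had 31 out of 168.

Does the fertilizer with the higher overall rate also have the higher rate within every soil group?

Clay: the synthetic mix 4/5 = 80.0%, Formula K 14/20 = 70.0% → the synthetic mix
Sandy soil: the synthetic mix 12/271 = 4.4%, Formula K 31/168 = 18.5% → Formula K
Overall: the synthetic mix 16/276 = 5.8%, Formula K 45/188 = 23.9% → Formula K
Neither sweeps: the synthetic mix wins 1 of 2 groups, Formula K wins 1. Formula K wins overall but not every group — no Simpson reversal.

No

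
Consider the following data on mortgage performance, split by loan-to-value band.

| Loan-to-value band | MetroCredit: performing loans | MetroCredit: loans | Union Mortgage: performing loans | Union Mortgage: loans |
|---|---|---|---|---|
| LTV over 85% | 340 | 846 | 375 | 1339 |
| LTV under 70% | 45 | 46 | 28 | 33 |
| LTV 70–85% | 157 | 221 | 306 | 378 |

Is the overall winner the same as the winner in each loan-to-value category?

LTV over 85%: MetroCredit 340/846 = 40.2%, Union Mortgage 375/1339 = 28.0% → MetroCredit
LTV under 70%: MetroCredit 45/46 = 97.8%, Union Mortgage 28/33 = 84.8% → MetroCredit
LTV 70–85%: MetroCredit 157/221 = 71.0%, Union Mortgage 306/378 = 81.0% → Union Mortgage
Overall: MetroCredit 542/1113 = 48.7%, Union Mortgage 709/1750 = 40.5% → MetroCredit
Neither sweeps: MetroCredit wins 2 of 3 groups, Union Mortgage wins 1. MetroCredit wins overall but not every group — no Simpson reversal.

No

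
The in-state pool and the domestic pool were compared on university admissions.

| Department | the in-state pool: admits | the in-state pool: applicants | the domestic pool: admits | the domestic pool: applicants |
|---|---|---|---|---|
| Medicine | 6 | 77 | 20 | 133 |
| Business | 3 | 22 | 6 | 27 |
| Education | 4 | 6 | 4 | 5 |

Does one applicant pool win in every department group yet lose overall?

No

Medicine: the in-state pool 6/77 = 7.8%, the domestic pool 20/133 = 15.0% → the domestic pool
Business: the in-state pool 3/22 = 13.6%, the domestic pool 6/27 = 22.2% → the domestic pool
Education: the in-state pool 4/6 = 66.7%, the domestic pool 4/5 = 80.0% → the domestic pool
Overall: the in-state pool 13/105 = 12.4%, the domestic pool 30/165 = 18.2% → the domestic pool
The domestic pool wins overall and in every department group — no reversal.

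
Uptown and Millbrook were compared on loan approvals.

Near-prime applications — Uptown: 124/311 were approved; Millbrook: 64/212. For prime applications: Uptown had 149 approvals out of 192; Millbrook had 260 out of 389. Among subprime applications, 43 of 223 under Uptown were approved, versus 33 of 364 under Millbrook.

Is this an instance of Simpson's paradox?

Near-prime: Uptown 124/311 = 39.9%, Millbrook 64/212 = 30.2% → Uptown
Prime: Uptown 149/192 = 77.6%, Millbrook 260/389 = 66.8% → Uptown
Subprime: Uptown 43/223 = 19.3%, Millbrook 33/364 = 9.1% → Uptown
Overall: Uptown 316/726 = 43.5%, Millbrook 357/965 = 37.0% → Uptown
Uptown wins overall and in every credit group — no reversal.

No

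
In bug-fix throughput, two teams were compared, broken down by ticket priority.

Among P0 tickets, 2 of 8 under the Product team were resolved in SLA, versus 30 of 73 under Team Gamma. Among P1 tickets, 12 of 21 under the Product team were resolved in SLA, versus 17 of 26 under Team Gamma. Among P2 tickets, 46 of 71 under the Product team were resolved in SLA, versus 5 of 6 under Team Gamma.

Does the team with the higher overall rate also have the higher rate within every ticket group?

P0: the Product team 2/8 = 25.0%, Team Gamma 30/73 = 41.1% → Team Gamma
P1: the Product team 12/21 = 57.1%, Team Gamma 17/26 = 65.4% → Team Gamma
P2: the Product team 46/71 = 64.8%, Team Gamma 5/6 = 83.3% → Team Gamma
Overall: the Product team 60/100 = 60.0%, Team Gamma 52/105 = 49.5% → the Product team
Team Gamma wins each ticket group but the Product team wins overall — the comparison reverses. Team Gamma's tickets skew toward P0, which has a lower base rate.

No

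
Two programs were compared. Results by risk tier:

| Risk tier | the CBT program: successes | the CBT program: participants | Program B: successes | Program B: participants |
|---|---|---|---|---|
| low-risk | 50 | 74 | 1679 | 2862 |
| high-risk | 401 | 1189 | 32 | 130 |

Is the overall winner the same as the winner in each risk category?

No

Low-risk: the CBT program 50/74 = 67.6%, Program B 1679/2862 = 58.7% → the CBT program
High-risk: the CBT program 401/1189 = 33.7%, Program B 32/130 = 24.6% → the CBT program
Overall: the CBT program 451/1263 = 35.7%, Program B 1711/2992 = 57.2% → Program B
The CBT program wins each risk group but Program B wins overall — the comparison reverses. The CBT program's participants skew toward high-risk, which has a lower base rate.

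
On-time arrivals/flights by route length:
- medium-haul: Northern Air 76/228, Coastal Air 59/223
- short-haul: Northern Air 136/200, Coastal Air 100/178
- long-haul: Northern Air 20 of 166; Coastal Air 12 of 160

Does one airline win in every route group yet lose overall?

Medium-haul: Northern Air 76/228 = 33.3%, Coastal Air 59/223 = 26.5% → Northern Air
Short-haul: Northern Air 136/200 = 68.0%, Coastal Air 100/178 = 56.2% → Northern Air
Long-haul: Northern Air 20/166 = 12.0%, Coastal Air 12/160 = 7.5% → Northern Air
Overall: Northern Air 232/594 = 39.1%, Coastal Air 171/561 = 30.5% → Northern Air
Northern Air wins overall and in every route group — no reversal.

No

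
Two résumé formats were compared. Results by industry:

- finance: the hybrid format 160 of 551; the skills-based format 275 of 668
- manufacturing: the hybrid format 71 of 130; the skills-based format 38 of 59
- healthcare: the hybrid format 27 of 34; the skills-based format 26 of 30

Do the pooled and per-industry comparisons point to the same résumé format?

Yes

Finance: the hybrid format 160/551 = 29.0%, the skills-based format 275/668 = 41.2% → the skills-based format
Manufacturing: the hybrid format 71/130 = 54.6%, the skills-based format 38/59 = 64.4% → the skills-based format
Healthcare: the hybrid format 27/34 = 79.4%, the skills-based format 26/30 = 86.7% → the skills-based format
Overall: the hybrid format 258/715 = 36.1%, the skills-based format 339/757 = 44.8% → the skills-based format
The skills-based format wins overall and in every industry group — no reversal.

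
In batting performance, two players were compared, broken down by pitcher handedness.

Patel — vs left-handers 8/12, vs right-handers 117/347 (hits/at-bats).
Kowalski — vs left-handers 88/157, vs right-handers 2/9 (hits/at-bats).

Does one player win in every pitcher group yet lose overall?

Vs left-handers: Patel 8/12 = 66.7%, Kowalski 88/157 = 56.1% → Patel
Vs right-handers: Patel 117/347 = 33.7%, Kowalski 2/9 = 22.2% → Patel
Overall: Patel 125/359 = 34.8%, Kowalski 90/166 = 54.2% → Kowalski
Patel wins each pitcher group but Kowalski wins overall — the comparison reverses. Patel's at-bats skew toward vs right-handers, which has a lower base rate.

Yes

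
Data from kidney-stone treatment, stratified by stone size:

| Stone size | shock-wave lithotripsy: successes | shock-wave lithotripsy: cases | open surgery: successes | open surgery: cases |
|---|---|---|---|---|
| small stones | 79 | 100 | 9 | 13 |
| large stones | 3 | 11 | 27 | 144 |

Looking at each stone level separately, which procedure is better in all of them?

Small stones: shock-wave lithotripsy 79/100 = 79.0%, open surgery 9/13 = 69.2% → shock-wave lithotripsy
Large stones: shock-wave lithotripsy 3/11 = 27.3%, open surgery 27/144 = 18.8% → shock-wave lithotripsy
Shock-wave lithotripsy has the higher rate in both groups.

shock-wave lithotripsy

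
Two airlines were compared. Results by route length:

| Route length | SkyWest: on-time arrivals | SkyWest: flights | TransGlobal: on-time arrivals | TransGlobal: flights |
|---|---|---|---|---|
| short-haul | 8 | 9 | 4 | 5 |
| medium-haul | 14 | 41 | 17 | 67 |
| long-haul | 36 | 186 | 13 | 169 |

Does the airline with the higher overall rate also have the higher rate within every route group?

Yes

Short-haul: SkyWest 8/9 = 88.9%, TransGlobal 4/5 = 80.0% → SkyWest
Medium-haul: SkyWest 14/41 = 34.1%, TransGlobal 17/67 = 25.4% → SkyWest
Long-haul: SkyWest 36/186 = 19.4%, TransGlobal 13/169 = 7.7% → SkyWest
Overall: SkyWest 58/236 = 24.6%, TransGlobal 34/241 = 14.1% → SkyWest
SkyWest wins overall and in every route group — no reversal.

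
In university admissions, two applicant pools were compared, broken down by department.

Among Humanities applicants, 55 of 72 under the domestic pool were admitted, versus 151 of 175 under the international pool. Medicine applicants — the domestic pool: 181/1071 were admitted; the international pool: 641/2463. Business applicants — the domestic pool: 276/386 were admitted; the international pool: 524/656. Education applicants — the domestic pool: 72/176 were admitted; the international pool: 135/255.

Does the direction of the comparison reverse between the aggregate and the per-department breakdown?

No

Humanities: the domestic pool 55/72 = 76.4%, the international pool 151/175 = 86.3% → the international pool
Medicine: the domestic pool 181/1071 = 16.9%, the international pool 641/2463 = 26.0% → the international pool
Business: the domestic pool 276/386 = 71.5%, the international pool 524/656 = 79.9% → the international pool
Education: the domestic pool 72/176 = 40.9%, the international pool 135/255 = 52.9% → the international pool
Overall: the domestic pool 584/1705 = 34.3%, the international pool 1451/3549 = 40.9% → the international pool
The international pool wins overall and in every department group — no reversal.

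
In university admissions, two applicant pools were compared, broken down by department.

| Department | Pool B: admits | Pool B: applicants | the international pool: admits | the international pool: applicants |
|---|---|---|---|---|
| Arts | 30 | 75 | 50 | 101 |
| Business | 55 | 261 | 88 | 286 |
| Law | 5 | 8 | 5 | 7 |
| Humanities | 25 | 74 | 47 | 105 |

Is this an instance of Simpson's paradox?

Arts: Pool B 30/75 = 40.0%, the international pool 50/101 = 49.5% → the international pool
Business: Pool B 55/261 = 21.1%, the international pool 88/286 = 30.8% → the international pool
Law: Pool B 5/8 = 62.5%, the international pool 5/7 = 71.4% → the international pool
Humanities: Pool B 25/74 = 33.8%, the international pool 47/105 = 44.8% → the international pool
Overall: Pool B 115/418 = 27.5%, the international pool 190/499 = 38.1% → the international pool
The international pool wins overall and in every department group — no reversal.

No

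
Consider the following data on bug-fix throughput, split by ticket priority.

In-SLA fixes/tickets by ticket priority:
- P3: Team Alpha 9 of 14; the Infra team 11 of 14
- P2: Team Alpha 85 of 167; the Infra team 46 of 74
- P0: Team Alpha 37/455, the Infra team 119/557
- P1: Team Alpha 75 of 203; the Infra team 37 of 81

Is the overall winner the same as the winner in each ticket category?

P3: Team Alpha 9/14 = 64.3%, the Infra team 11/14 = 78.6% → the Infra team
P2: Team Alpha 85/167 = 50.9%, the Infra team 46/74 = 62.2% → the Infra team
P0: Team Alpha 37/455 = 8.1%, the Infra team 119/557 = 21.4% → the Infra team
P1: Team Alpha 75/203 = 36.9%, the Infra team 37/81 = 45.7% → the Infra team
Overall: Team Alpha 206/839 = 24.6%, the Infra team 213/726 = 29.3% → the Infra team
The Infra team wins overall and in every ticket group — no reversal.

Yes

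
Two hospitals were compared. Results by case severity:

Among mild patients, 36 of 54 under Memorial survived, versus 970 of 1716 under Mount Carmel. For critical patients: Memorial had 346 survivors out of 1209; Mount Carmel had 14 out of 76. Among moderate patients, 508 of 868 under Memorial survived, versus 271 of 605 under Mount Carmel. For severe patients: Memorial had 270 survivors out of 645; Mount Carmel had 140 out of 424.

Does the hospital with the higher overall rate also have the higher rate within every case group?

Mild: Memorial 36/54 = 66.7%, Mount Carmel 970/1716 = 56.5% → Memorial
Critical: Memorial 346/1209 = 28.6%, Mount Carmel 14/76 = 18.4% → Memorial
Moderate: Memorial 508/868 = 58.5%, Mount Carmel 271/605 = 44.8% → Memorial
Severe: Memorial 270/645 = 41.9%, Mount Carmel 140/424 = 33.0% → Memorial
Overall: Memorial 1160/2776 = 41.8%, Mount Carmel 1395/2821 = 49.5% → Mount Carmel
Memorial wins each case group but Mount Carmel wins overall — the comparison reverses. Memorial's patients skew toward critical, which has a lower base rate.

No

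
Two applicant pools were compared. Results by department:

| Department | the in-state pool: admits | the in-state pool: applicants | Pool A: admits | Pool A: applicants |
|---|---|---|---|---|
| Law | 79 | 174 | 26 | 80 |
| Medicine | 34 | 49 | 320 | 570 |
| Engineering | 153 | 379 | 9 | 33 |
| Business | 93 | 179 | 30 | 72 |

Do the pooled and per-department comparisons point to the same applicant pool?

Law: the in-state pool 79/174 = 45.4%, Pool A 26/80 = 32.5% → the in-state pool
Medicine: the in-state pool 34/49 = 69.4%, Pool A 320/570 = 56.1% → the in-state pool
Engineering: the in-state pool 153/379 = 40.4%, Pool A 9/33 = 27.3% → the in-state pool
Business: the in-state pool 93/179 = 52.0%, Pool A 30/72 = 41.7% → the in-state pool
Overall: the in-state pool 359/781 = 46.0%, Pool A 385/755 = 51.0% → Pool A
The in-state pool wins each department group but Pool A wins overall — the comparison reverses. The in-state pool's applicants skew toward Engineering, which has a lower base rate.

No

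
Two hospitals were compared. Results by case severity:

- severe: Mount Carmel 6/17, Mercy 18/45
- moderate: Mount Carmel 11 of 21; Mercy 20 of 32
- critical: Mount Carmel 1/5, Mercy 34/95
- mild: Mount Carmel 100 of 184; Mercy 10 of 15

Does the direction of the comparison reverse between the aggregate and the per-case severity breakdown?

Severe: Mount Carmel 6/17 = 35.3%, Mercy 18/45 = 40.0% → Mercy
Moderate: Mount Carmel 11/21 = 52.4%, Mercy 20/32 = 62.5% → Mercy
Critical: Mount Carmel 1/5 = 20.0%, Mercy 34/95 = 35.8% → Mercy
Mild: Mount Carmel 100/184 = 54.3%, Mercy 10/15 = 66.7% → Mercy
Overall: Mount Carmel 118/227 = 52.0%, Mercy 82/187 = 43.9% → Mount Carmel
Mercy wins each case group but Mount Carmel wins overall — the comparison reverses. Mercy's patients skew toward critical, which has a lower base rate.

Yes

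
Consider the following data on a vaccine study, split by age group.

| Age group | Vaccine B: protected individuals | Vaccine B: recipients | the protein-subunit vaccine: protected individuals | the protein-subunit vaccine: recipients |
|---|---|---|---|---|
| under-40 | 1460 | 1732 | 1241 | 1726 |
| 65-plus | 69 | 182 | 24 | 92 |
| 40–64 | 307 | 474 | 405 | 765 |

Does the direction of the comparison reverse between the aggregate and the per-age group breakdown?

Under-40: Vaccine B 1460/1732 = 84.3%, the protein-subunit vaccine 1241/1726 = 71.9% → Vaccine B
65-plus: Vaccine B 69/182 = 37.9%, the protein-subunit vaccine 24/92 = 26.1% → Vaccine B
40–64: Vaccine B 307/474 = 64.8%, the protein-subunit vaccine 405/765 = 52.9% → Vaccine B
Overall: Vaccine B 1836/2388 = 76.9%, the protein-subunit vaccine 1670/2583 = 64.7% → Vaccine B
Vaccine B wins overall and in every age group — no reversal.

No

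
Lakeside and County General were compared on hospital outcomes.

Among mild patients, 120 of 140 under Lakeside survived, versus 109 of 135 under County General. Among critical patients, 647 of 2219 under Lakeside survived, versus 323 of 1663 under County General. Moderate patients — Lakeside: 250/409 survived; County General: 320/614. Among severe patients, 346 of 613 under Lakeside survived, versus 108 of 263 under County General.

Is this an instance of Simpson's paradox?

Mild: Lakeside 120/140 = 85.7%, County General 109/135 = 80.7% → Lakeside
Critical: Lakeside 647/2219 = 29.2%, County General 323/1663 = 19.4% → Lakeside
Moderate: Lakeside 250/409 = 61.1%, County General 320/614 = 52.1% → Lakeside
Severe: Lakeside 346/613 = 56.4%, County General 108/263 = 41.1% → Lakeside
Overall: Lakeside 1363/3381 = 40.3%, County General 860/2675 = 32.1% → Lakeside
Lakeside wins overall and in every case group — no reversal.

No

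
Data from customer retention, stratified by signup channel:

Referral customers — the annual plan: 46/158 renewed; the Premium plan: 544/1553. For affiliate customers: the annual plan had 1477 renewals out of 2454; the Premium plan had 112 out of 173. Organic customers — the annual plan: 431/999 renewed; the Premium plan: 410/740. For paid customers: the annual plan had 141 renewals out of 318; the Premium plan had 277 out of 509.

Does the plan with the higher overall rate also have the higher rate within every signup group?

No

Referral: the annual plan 46/158 = 29.1%, the Premium plan 544/1553 = 35.0% → the Premium plan
Affiliate: the annual plan 1477/2454 = 60.2%, the Premium plan 112/173 = 64.7% → the Premium plan
Organic: the annual plan 431/999 = 43.1%, the Premium plan 410/740 = 55.4% → the Premium plan
Paid: the annual plan 141/318 = 44.3%, the Premium plan 277/509 = 54.4% → the Premium plan
Overall: the annual plan 2095/3929 = 53.3%, the Premium plan 1343/2975 = 45.1% → the annual plan
The Premium plan wins each signup group but the annual plan wins overall — the comparison reverses. The Premium plan's customers skew toward referral, which has a lower base rate.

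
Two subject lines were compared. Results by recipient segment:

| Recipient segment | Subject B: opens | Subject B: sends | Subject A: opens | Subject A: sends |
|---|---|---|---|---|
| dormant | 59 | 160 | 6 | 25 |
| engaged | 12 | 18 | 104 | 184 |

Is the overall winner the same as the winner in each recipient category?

No

Dormant: Subject B 59/160 = 36.9%, Subject A 6/25 = 24.0% → Subject B
Engaged: Subject B 12/18 = 66.7%, Subject A 104/184 = 56.5% → Subject B
Overall: Subject B 71/178 = 39.9%, Subject A 110/209 = 52.6% → Subject A
Subject B wins each recipient group but Subject A wins overall — the comparison reverses. Subject B's sends skew toward dormant, which has a lower base rate.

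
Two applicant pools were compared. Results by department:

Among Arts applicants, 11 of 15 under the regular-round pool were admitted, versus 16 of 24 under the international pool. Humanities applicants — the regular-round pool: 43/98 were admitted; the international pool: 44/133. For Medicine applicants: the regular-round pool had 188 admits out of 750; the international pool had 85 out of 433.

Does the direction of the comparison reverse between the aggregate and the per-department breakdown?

No

Arts: the regular-round pool 11/15 = 73.3%, the international pool 16/24 = 66.7% → the regular-round pool
Humanities: the regular-round pool 43/98 = 43.9%, the international pool 44/133 = 33.1% → the regular-round pool
Medicine: the regular-round pool 188/750 = 25.1%, the international pool 85/433 = 19.6% → the regular-round pool
Overall: the regular-round pool 242/863 = 28.0%, the international pool 145/590 = 24.6% → the regular-round pool
The regular-round pool wins overall and in every department group — no reversal.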